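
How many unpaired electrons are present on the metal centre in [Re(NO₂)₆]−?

Summing ligand charges against the −1 overall charge gives an oxidation state of +5 for rhenium.
Re sits in group 7, so the d-electron count is 7 − 5 = 2.
In an octahedral field the d² configuration is t₂g²e_g⁰ (only one arrangement possible), giving 2 unpaired electrons.

2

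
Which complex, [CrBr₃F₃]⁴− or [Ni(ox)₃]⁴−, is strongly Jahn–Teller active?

[CrBr₃F₃]⁴−: Ligand charges: each bromide is −1; each fluoride is −1. With an overall charge of −4 the chromium centre must be in the +2 oxidation state. Cr sits in group 6, so the d-electron count is 6 − 2 = 4. Bromide and fluoride are weak-field ligands for a first-row metal, so the complex is high-spin. The t₂g³e_g¹ (high-spin) configuration has an unevenly filled e_g set; the Jahn–Teller theorem predicts a tetragonal distortion (typically axial elongation) to lift the degeneracy.
[Ni(ox)₃]⁴−: Ligand charges: each oxalate is −2. With an overall charge of −4 the nickel centre must be in the +2 oxidation state. Ni sits in group 10, so the d-electron count is 10 − 2 = 8. The d⁸ configuration leaves the e_g set evenly filled (or empty) — no strong Jahn–Teller driving force.

[CrBr₃F₃]⁴−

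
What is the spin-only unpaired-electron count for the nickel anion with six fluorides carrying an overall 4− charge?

Summing ligand charges against the −4 overall charge gives an oxidation state of +2 for nickel.
Nickel is a group-10 element; Ni(II) is therefore d⁸.
In an octahedral field the d⁸ configuration is t₂g⁶e_g² (only one arrangement possible), giving 2 unpaired electrons.

2 unpaired electrons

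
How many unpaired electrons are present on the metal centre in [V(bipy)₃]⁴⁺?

Summing ligand charges against the +4 overall charge gives an oxidation state of +4 for vanadium.
Group 5 minus oxidation state 4 gives a d¹ configuration.
Counting donor atoms: 3×2,2′-bipyridine (bidentate) → 6 donors. Coordination number = 6.
In an octahedral field the d¹ configuration is t₂g¹e_g⁰ (only one arrangement possible), giving 1 unpaired electron.

1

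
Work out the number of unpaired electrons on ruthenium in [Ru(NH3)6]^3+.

Ligand charges: ammonia is neutral. With an overall charge of +3 the ruthenium centre must be in the +3 oxidation state.
Ruthenium is a group-8 element; Ru(III) is therefore d⁵.
The spin state decides the count: a 4d ion has a large Δₒ and is invariably low-spin.
An octahedral low-spin d⁵ ion is t₂g⁵e_g⁰, giving 1 unpaired electron.

1 unpaired electron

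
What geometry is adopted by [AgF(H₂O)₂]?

trigonal planar

Ligand charges: each fluoride is −1; water is neutral. With an overall charge of 0 the silver centre must be in the +1 oxidation state.
Group 11 minus oxidation state 1 gives a d¹⁰ configuration.
Coordination number: 3.
Three ligands around a d¹⁰ centre minimise repulsion in a trigonal-planar arrangement.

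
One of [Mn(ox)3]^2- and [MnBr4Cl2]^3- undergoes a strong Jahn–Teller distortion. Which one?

[Mn(ox)3]^2-: Summing ligand charges against the −2 overall charge gives an oxidation state of +4 for manganese. Manganese is a group-7 element; Mn(IV) is therefore d³. The d³ configuration leaves the e_g set evenly filled (or empty) — no strong Jahn–Teller driving force.
[MnBr4Cl2]^3-: Summing ligand charges against the −3 overall charge gives an oxidation state of +3 for manganese. Mn sits in group 7, so the d-electron count is 7 − 3 = 4. Bromide and chloride are weak-field ligands for a first-row metal, so the complex is high-spin. The t₂g³e_g¹ (high-spin) configuration has an unevenly filled e_g set; the Jahn–Teller theorem predicts a tetragonal distortion (typically axial elongation) to lift the degeneracy.

[MnBr4Cl2]^3-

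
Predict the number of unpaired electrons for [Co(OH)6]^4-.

3

Summing ligand charges against the −4 overall charge gives an oxidation state of +2 for cobalt.
Cobalt is a group-9 element; Co(II) is therefore d⁷.
The spin state decides the count: Hydroxide is a weak-field ligand for a first-row metal, so the complex is high-spin.
An octahedral high-spin d⁷ ion is t₂g⁵e_g², giving 3 unpaired electrons.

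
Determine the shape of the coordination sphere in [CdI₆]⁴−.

octahedral

Ligand charges: each iodide is −1. With an overall charge of −4 the cadmium centre must be in the +2 oxidation state.
Cd sits in group 12, so the d-electron count is 12 − 2 = 10.
With 6 monodentate ligands the coordination number is 6.
Six donors around a single metal centre give an octahedral coordination sphere.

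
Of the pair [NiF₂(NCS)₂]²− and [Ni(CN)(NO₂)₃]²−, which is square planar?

[Ni(CN)(NO₂)₃]²−

For [NiF₂(NCS)₂]²−: Each fluoride is −1; each isothiocyanate is −1; balancing the −2 overall charge requires Ni(II). Nickel is a group-10 element; Ni(II) is therefore d⁸. Fluoride and isothiocyanate are weak-field ligands. With weak-field ligands the CFSE gain from square planar is small, so a 3d d⁸ ion takes the sterically preferred tetrahedral geometry. → tetrahedral.
For [Ni(CN)(NO₂)₃]²−: Each cyanide is −1; each nitro (N-bound nitrite) is −1; balancing the −2 overall charge requires Ni(II). Nickel is a group-10 element; Ni(II) is therefore d⁸. Cyanide and nitro (N-bound nitrite) are strong-field ligands (high in the spectrochemical series). A 3d d⁸ ion with strong-field ligands gains enough CFSE to favour square planar over tetrahedral. → square planar.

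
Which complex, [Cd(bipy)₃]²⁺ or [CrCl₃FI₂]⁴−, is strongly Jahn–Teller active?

[Cd(bipy)₃]²⁺: Summing ligand charges against the +2 overall charge gives an oxidation state of +2 for cadmium. Group 12 minus oxidation state 2 gives a d¹⁰ configuration. The d¹⁰ configuration leaves the e_g set evenly filled (or empty) — no strong Jahn–Teller driving force.
[CrCl₃FI₂]⁴−: Ligand charges: each chloride is −1; each fluoride is −1; each iodide is −1. With an overall charge of −4 the chromium centre must be in the +2 oxidation state. Cr sits in group 6, so the d-electron count is 6 − 2 = 4. Chloride, fluoride, and iodide are weak-field ligands for a first-row metal, so the complex is high-spin. The t₂g³e_g¹ (high-spin) configuration has an unevenly filled e_g set; the Jahn–Teller theorem predicts a tetragonal distortion (typically axial elongation) to lift the degeneracy.

[CrCl₃FI₂]⁴−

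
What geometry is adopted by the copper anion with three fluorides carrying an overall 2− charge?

Summing ligand charges against the −2 overall charge gives an oxidation state of +1 for copper.
Copper is a group-11 element; Cu(I) is therefore d¹⁰.
With 3 monodentate ligands the coordination number is 3.
Three ligands around a d¹⁰ centre minimise repulsion in a trigonal-planar arrangement.

trigonal planar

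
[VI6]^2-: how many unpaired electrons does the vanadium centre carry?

Each iodide is −1; balancing the −2 overall charge requires V(IV).
Group 5 minus oxidation state 4 gives a d¹ configuration.
In an octahedral field the d¹ configuration is t₂g¹e_g⁰ (only one arrangement possible), giving 1 unpaired electron.

1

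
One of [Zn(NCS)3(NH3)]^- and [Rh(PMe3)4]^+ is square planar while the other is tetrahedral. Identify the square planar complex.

[Rh(PMe3)4]^+

For [Zn(NCS)3(NH3)]^-: Each isothiocyanate is −1; ammonia is neutral; balancing the −1 overall charge requires Zn(II). Group 12 minus oxidation state 2 gives a d¹⁰ configuration. A d¹⁰ ion has no crystal-field stabilisation preference between square planar and tetrahedral, so four ligands adopt the sterically favoured tetrahedral geometry. → tetrahedral.
For [Rh(PMe3)4]^+: Trimethylphosphine is neutral; balancing the +1 overall charge requires Rh(I). Rh sits in group 9, so the d-electron count is 9 − 1 = 8. A 4d d⁸ ion has a large crystal-field splitting; square planar leaves the high-energy d_{x²−y²} orbital empty and maximises CFSE. → square planar.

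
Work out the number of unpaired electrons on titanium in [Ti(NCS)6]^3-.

1

Each isothiocyanate is −1; balancing the −3 overall charge requires Ti(III).
Group 4 minus oxidation state 3 gives a d¹ configuration.
In an octahedral field the d¹ configuration is t₂g¹e_g⁰ (only one arrangement possible), giving 1 unpaired electron.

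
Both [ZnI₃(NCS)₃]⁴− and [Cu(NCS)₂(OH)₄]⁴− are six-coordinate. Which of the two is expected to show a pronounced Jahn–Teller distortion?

[Cu(NCS)₂(OH)₄]⁴−

[ZnI₃(NCS)₃]⁴−: Ligand charges: each iodide is −1; each isothiocyanate is −1. With an overall charge of −4 the zinc centre must be in the +2 oxidation state. Zn sits in group 12, so the d-electron count is 12 − 2 = 10. The d¹⁰ configuration leaves the e_g set evenly filled (or empty) — no strong Jahn–Teller driving force.
[Cu(NCS)₂(OH)₄]⁴−: Each isothiocyanate is −1; each hydroxide is −1; balancing the −4 overall charge requires Cu(II). Group 11 minus oxidation state 2 gives a d⁹ configuration. The t₂g⁶e_g³ configuration has an unevenly filled e_g set; the Jahn–Teller theorem predicts a tetragonal distortion (typically axial elongation) to lift the degeneracy.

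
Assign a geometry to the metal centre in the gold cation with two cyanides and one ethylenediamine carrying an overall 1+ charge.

square planar

Each cyanide is −1; ethylenediamine is neutral; balancing the +1 overall charge requires Au(III).
Group 11 minus oxidation state 3 gives a d⁸ configuration.
Counting donor atoms: 2×cyanide (monodentate) → 2 donors; 1×ethylenediamine (bidentate) → 2 donors. Coordination number = 4.
A 5d d⁸ ion has a large crystal-field splitting; square planar leaves the high-energy d_{x²−y²} orbital empty and maximises CFSE.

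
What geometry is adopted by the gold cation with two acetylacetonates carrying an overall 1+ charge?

square planar

Ligand charges: each acetylacetonate is −1. With an overall charge of +1 the gold centre must be in the +3 oxidation state.
Au sits in group 11, so the d-electron count is 11 − 3 = 8.
Counting donor atoms: 2×acetylacetonate (bidentate) → 4 donors. Coordination number = 4.
A 5d d⁸ ion has a large crystal-field splitting; square planar leaves the high-energy d_{x²−y²} orbital empty and maximises CFSE.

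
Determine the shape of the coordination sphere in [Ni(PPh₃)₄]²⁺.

Ligand charges: triphenylphosphine is neutral. With an overall charge of +2 the nickel centre must be in the +2 oxidation state.
Nickel is a group-10 element; Ni(II) is therefore d⁸.
With 4 monodentate ligands the coordination number is 4.
Triphenylphosphine is a strong-field ligand (high in the spectrochemical series).
A 3d d⁸ ion with strong-field ligands gains enough CFSE to favour square planar over tetrahedral.

square planar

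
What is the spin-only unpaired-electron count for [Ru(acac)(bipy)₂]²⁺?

1

Ligand charges: each acetylacetonate is −1; 2,2′-bipyridine is neutral. With an overall charge of +2 the ruthenium centre must be in the +3 oxidation state.
Ruthenium is a group-8 element; Ru(III) is therefore d⁵.
Counting donor atoms: 1×acetylacetonate (bidentate) → 2 donors; 2×2,2′-bipyridine (bidentate) → 4 donors. Coordination number = 6.
The spin state decides the count: a 4d ion has a large Δₒ and is invariably low-spin.
An octahedral low-spin d⁵ ion is t₂g⁵e_g⁰, giving 1 unpaired electron.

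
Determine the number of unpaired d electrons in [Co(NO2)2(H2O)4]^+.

0

Ligand charges: each nitro (N-bound nitrite) is −1; water is neutral. With an overall charge of +1 the cobalt centre must be in the +3 oxidation state.
Group 9 minus oxidation state 3 gives a d⁶ configuration.
The spin state decides the count: Co(III) has an exceptionally large octahedral splitting and is low-spin with essentially every ligand except fluoride.
An octahedral low-spin d⁶ ion is t₂g⁶e_g⁰, giving 0 unpaired electrons.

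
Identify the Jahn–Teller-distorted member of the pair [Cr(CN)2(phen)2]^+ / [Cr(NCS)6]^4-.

[Cr(NCS)6]^4-

[Cr(CN)2(phen)2]^+: Ligand charges: each cyanide is −1; 1,10-phenanthroline is neutral. With an overall charge of +1 the chromium centre must be in the +3 oxidation state. Group 6 minus oxidation state 3 gives a d³ configuration. The d³ configuration leaves the e_g set evenly filled (or empty) — no strong Jahn–Teller driving force.
[Cr(NCS)6]^4-: Each isothiocyanate is −1; balancing the −4 overall charge requires Cr(II). Group 6 minus oxidation state 2 gives a d⁴ configuration. Isothiocyanate is a weak-field ligand for a first-row metal, so the complex is high-spin. The t₂g³e_g¹ (high-spin) configuration has an unevenly filled e_g set; the Jahn–Teller theorem predicts a tetragonal distortion (typically axial elongation) to lift the degeneracy.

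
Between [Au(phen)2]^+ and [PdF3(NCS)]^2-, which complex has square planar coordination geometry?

[PdF3(NCS)]^2-

For [Au(phen)2]^+: Summing ligand charges against the +1 overall charge gives an oxidation state of +1 for gold. Au sits in group 11, so the d-electron count is 11 − 1 = 10. A d¹⁰ ion has no crystal-field stabilisation preference between square planar and tetrahedral, so four ligands adopt the sterically favoured tetrahedral geometry. → tetrahedral.
For [PdF3(NCS)]^2-: Summing ligand charges against the −2 overall charge gives an oxidation state of +2 for palladium. Group 10 minus oxidation state 2 gives a d⁸ configuration. A 4d d⁸ ion has a large crystal-field splitting; square planar leaves the high-energy d_{x²−y²} orbital empty and maximises CFSE. → square planar.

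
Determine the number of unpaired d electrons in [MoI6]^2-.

Ligand charges: each iodide is −1. With an overall charge of −2 the molybdenum centre must be in the +4 oxidation state.
Mo sits in group 6, so the d-electron count is 6 − 4 = 2.
In an octahedral field the d² configuration is t₂g²e_g⁰ (only one arrangement possible), giving 2 unpaired electrons.

2 unpaired electrons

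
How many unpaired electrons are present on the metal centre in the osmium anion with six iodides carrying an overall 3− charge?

Summing ligand charges against the −3 overall charge gives an oxidation state of +3 for osmium.
Os sits in group 8, so the d-electron count is 8 − 3 = 5.
The spin state decides the count: a 5d ion has a large Δₒ and is invariably low-spin.
An octahedral low-spin d⁵ ion is t₂g⁵e_g⁰, giving 1 unpaired electron.

1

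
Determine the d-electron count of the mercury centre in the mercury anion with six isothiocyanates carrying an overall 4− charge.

d10

Each isothiocyanate is −1; balancing the −4 overall charge requires Hg(II).
Mercury is a group-12 element; Hg(II) is therefore d¹⁰.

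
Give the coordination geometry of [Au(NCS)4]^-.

Summing ligand charges against the −1 overall charge gives an oxidation state of +3 for gold.
Group 11 minus oxidation state 3 gives a d⁸ configuration.
Coordination number: 4.
A 5d d⁸ ion has a large crystal-field splitting; square planar leaves the high-energy d_{x²−y²} orbital empty and maximises CFSE.

square planar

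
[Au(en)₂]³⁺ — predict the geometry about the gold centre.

Ligand charges: ethylenediamine is neutral. With an overall charge of +3 the gold centre must be in the +3 oxidation state.
Gold is a group-11 element; Au(III) is therefore d⁸.
Counting donor atoms: 2×ethylenediamine (bidentate) → 4 donors. Coordination number = 4.
A 5d d⁸ ion has a large crystal-field splitting; square planar leaves the high-energy d_{x²−y²} orbital empty and maximises CFSE.

square planar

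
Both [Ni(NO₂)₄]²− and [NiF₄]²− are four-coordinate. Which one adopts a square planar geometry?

For [Ni(NO₂)₄]²−: Summing ligand charges against the −2 overall charge gives an oxidation state of +2 for nickel. Nickel is a group-10 element; Ni(II) is therefore d⁸. Nitro (N-bound nitrite) is a strong-field ligand (high in the spectrochemical series). A 3d d⁸ ion with strong-field ligands gains enough CFSE to favour square planar over tetrahedral. → square planar.
For [NiF₄]²−: Summing ligand charges against the −2 overall charge gives an oxidation state of +2 for nickel. Group 10 minus oxidation state 2 gives a d⁸ configuration. Fluoride is a weak-field ligand. With weak-field ligands the CFSE gain from square planar is small, so a 3d d⁸ ion takes the sterically preferred tetrahedral geometry. → tetrahedral.

[Ni(NO₂)₄]²−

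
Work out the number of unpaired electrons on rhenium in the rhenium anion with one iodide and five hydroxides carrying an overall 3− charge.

Each iodide is −1; each hydroxide is −1; balancing the −3 overall charge requires Re(III).
Re sits in group 7, so the d-electron count is 7 − 3 = 4.
The spin state decides the count: a 5d ion has a large Δₒ and is invariably low-spin.
An octahedral low-spin d⁴ ion is t₂g⁴e_g⁰, giving 2 unpaired electrons.

2 unpaired electrons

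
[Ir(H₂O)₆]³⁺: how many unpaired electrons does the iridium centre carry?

Summing ligand charges against the +3 overall charge gives an oxidation state of +3 for iridium.
Group 9 minus oxidation state 3 gives a d⁶ configuration.
The spin state decides the count: a 5d ion has a large Δₒ and is invariably low-spin.
An octahedral low-spin d⁶ ion is t₂g⁶e_g⁰, giving 0 unpaired electrons.

0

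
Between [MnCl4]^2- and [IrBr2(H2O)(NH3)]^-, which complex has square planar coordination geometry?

[IrBr2(H2O)(NH3)]^-

For [MnCl4]^2-: Summing ligand charges against the −2 overall charge gives an oxidation state of +2 for manganese. Mn sits in group 7, so the d-electron count is 7 − 2 = 5. A high-spin d⁵ ion has zero CFSE in either geometry, so four ligands adopt the sterically favoured tetrahedral geometry. → tetrahedral.
For [IrBr2(H2O)(NH3)]^-: Each bromide is −1; water is neutral; ammonia is neutral; balancing the −1 overall charge requires Ir(I). Iridium is a group-9 element; Ir(I) is therefore d⁸. A 5d d⁸ ion has a large crystal-field splitting; square planar leaves the high-energy d_{x²−y²} orbital empty and maximises CFSE. → square planar.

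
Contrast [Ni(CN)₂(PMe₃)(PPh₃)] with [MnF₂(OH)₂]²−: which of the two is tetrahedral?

For [Ni(CN)₂(PMe₃)(PPh₃)]: Ligand charges: each cyanide is −1; trimethylphosphine is neutral; triphenylphosphine is neutral. With an overall charge of 0 the nickel centre must be in the +2 oxidation state. Ni sits in group 10, so the d-electron count is 10 − 2 = 8. Cyanide, trimethylphosphine, and triphenylphosphine are strong-field ligands (high in the spectrochemical series). A 3d d⁸ ion with strong-field ligands gains enough CFSE to favour square planar over tetrahedral. → square planar.
For [MnF₂(OH)₂]²−: Summing ligand charges against the −2 overall charge gives an oxidation state of +2 for manganese. Mn sits in group 7, so the d-electron count is 7 − 2 = 5. A high-spin d⁵ ion has zero CFSE in either geometry, so four ligands adopt the sterically favoured tetrahedral geometry. → tetrahedral.

[MnF₂(OH)₂]²−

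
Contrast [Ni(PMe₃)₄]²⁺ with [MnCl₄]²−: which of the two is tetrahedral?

[MnCl₄]²−

For [Ni(PMe₃)₄]²⁺: Trimethylphosphine is neutral; balancing the +2 overall charge requires Ni(II). Nickel is a group-10 element; Ni(II) is therefore d⁸. Trimethylphosphine is a strong-field ligand (high in the spectrochemical series). A 3d d⁸ ion with strong-field ligands gains enough CFSE to favour square planar over tetrahedral. → square planar.
For [MnCl₄]²−: Each chloride is −1; balancing the −2 overall charge requires Mn(II). Manganese is a group-7 element; Mn(II) is therefore d⁵. A high-spin d⁵ ion has zero CFSE in either geometry, so four ligands adopt the sterically favoured tetrahedral geometry. → tetrahedral.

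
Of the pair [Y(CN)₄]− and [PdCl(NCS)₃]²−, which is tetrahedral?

[Y(CN)₄]−

For [Y(CN)₄]−: Ligand charges: each cyanide is −1. With an overall charge of −1 the yttrium centre must be in the +3 oxidation state. Group 3 minus oxidation state 3 gives a d⁰ configuration. A d⁰ ion has no crystal-field stabilisation preference between square planar and tetrahedral, so four ligands adopt the sterically favoured tetrahedral geometry. → tetrahedral.
For [PdCl(NCS)₃]²−: Each chloride is −1; each isothiocyanate is −1; balancing the −2 overall charge requires Pd(II). Pd sits in group 10, so the d-electron count is 10 − 2 = 8. A 4d d⁸ ion has a large crystal-field splitting; square planar leaves the high-energy d_{x²−y²} orbital empty and maximises CFSE. → square planar.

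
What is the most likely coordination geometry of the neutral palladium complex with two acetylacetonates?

square planar

Each acetylacetonate is −1; balancing the 0 overall charge requires Pd(II).
Pd sits in group 10, so the d-electron count is 10 − 2 = 8.
Counting donor atoms: 2×acetylacetonate (bidentate) → 4 donors. Coordination number = 4.
A 4d d⁸ ion has a large crystal-field splitting; square planar leaves the high-energy d_{x²−y²} orbital empty and maximises CFSE.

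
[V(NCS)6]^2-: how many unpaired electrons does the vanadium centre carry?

Ligand charges: each isothiocyanate is −1. With an overall charge of −2 the vanadium centre must be in the +4 oxidation state.
Group 5 minus oxidation state 4 gives a d¹ configuration.
In an octahedral field the d¹ configuration is t₂g¹e_g⁰ (only one arrangement possible), giving 1 unpaired electron.

1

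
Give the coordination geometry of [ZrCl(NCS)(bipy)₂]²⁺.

Summing ligand charges against the +2 overall charge gives an oxidation state of +4 for zirconium.
Zirconium is a group-4 element; Zr(IV) is therefore d⁰.
Counting donor atoms: 1×chloride (monodentate) → 1 donor; 1×isothiocyanate (monodentate) → 1 donor; 2×2,2′-bipyridine (bidentate) → 4 donors. Coordination number = 6.
Six donors around a single metal centre give an octahedral coordination sphere.

octahedral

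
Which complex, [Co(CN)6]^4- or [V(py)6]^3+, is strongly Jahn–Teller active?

[Co(CN)6]^4-

[Co(CN)6]^4-: Summing ligand charges against the −4 overall charge gives an oxidation state of +2 for cobalt. Co sits in group 9, so the d-electron count is 9 − 2 = 7. Cyanide is a strong-field ligand (high in the spectrochemical series) for a first-row metal, so the complex is low-spin. The t₂g⁶e_g¹ (low-spin) configuration has an unevenly filled e_g set; the Jahn–Teller theorem predicts a tetragonal distortion (typically axial elongation) to lift the degeneracy.
[V(py)6]^3+: Ligand charges: pyridine is neutral. With an overall charge of +3 the vanadium centre must be in the +3 oxidation state. V sits in group 5, so the d-electron count is 5 − 3 = 2. The d² configuration leaves the e_g set evenly filled (or empty) — no strong Jahn–Teller driving force.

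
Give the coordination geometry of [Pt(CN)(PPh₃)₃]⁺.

square planar

Each cyanide is −1; triphenylphosphine is neutral; balancing the +1 overall charge requires Pt(II).
Pt sits in group 10, so the d-electron count is 10 − 2 = 8.
Coordination number: 4.
A 5d d⁸ ion has a large crystal-field splitting; square planar leaves the high-energy d_{x²−y²} orbital empty and maximises CFSE.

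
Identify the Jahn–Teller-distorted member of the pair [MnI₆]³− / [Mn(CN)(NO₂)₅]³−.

[MnI₆]³−

[MnI₆]³−: Each iodide is −1; balancing the −3 overall charge requires Mn(III). Group 7 minus oxidation state 3 gives a d⁴ configuration. Iodide is a weak-field ligand for a first-row metal, so the complex is high-spin. The t₂g³e_g¹ (high-spin) configuration has an unevenly filled e_g set; the Jahn–Teller theorem predicts a tetragonal distortion (typically axial elongation) to lift the degeneracy.
[Mn(CN)(NO₂)₅]³−: Each cyanide is −1; each nitro (N-bound nitrite) is −1; balancing the −3 overall charge requires Mn(III). Mn sits in group 7, so the d-electron count is 7 − 3 = 4. Cyanide and nitro (N-bound nitrite) are strong-field ligands (high in the spectrochemical series) for a first-row metal, so the complex is low-spin. The d⁴ configuration leaves the e_g set evenly filled (or empty) — no strong Jahn–Teller driving force.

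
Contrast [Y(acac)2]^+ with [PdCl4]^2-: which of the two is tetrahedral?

For [Y(acac)2]^+: Ligand charges: each acetylacetonate is −1. With an overall charge of +1 the yttrium centre must be in the +3 oxidation state. Group 3 minus oxidation state 3 gives a d⁰ configuration. A d⁰ ion has no crystal-field stabilisation preference between square planar and tetrahedral, so four ligands adopt the sterically favoured tetrahedral geometry. → tetrahedral.
For [PdCl4]^2-: Ligand charges: each chloride is −1. With an overall charge of −2 the palladium centre must be in the +2 oxidation state. Pd sits in group 10, so the d-electron count is 10 − 2 = 8. A 4d d⁸ ion has a large crystal-field splitting; square planar leaves the high-energy d_{x²−y²} orbital empty and maximises CFSE. → square planar.

[Y(acac)2]^+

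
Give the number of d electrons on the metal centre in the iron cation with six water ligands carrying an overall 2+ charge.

d⁶

Water is neutral; balancing the +2 overall charge requires Fe(II).
Group 8 minus oxidation state 2 gives a d⁶ configuration.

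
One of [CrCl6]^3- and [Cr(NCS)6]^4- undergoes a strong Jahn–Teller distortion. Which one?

[Cr(NCS)6]^4-

[CrCl6]^3-: Summing ligand charges against the −3 overall charge gives an oxidation state of +3 for chromium. Group 6 minus oxidation state 3 gives a d³ configuration. The d³ configuration leaves the e_g set evenly filled (or empty) — no strong Jahn–Teller driving force.
[Cr(NCS)6]^4-: Ligand charges: each isothiocyanate is −1. With an overall charge of −4 the chromium centre must be in the +2 oxidation state. Cr sits in group 6, so the d-electron count is 6 − 2 = 4. Isothiocyanate is a weak-field ligand for a first-row metal, so the complex is high-spin. The t₂g³e_g¹ (high-spin) configuration has an unevenly filled e_g set; the Jahn–Teller theorem predicts a tetragonal distortion (typically axial elongation) to lift the degeneracy.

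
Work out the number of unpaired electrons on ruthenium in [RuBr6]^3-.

Ligand charges: each bromide is −1. With an overall charge of −3 the ruthenium centre must be in the +3 oxidation state.
Ru sits in group 8, so the d-electron count is 8 − 3 = 5.
The spin state decides the count: a 4d ion has a large Δₒ and is invariably low-spin.
An octahedral low-spin d⁵ ion is t₂g⁵e_g⁰, giving 1 unpaired electron.

1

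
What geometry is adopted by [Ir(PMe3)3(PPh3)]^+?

Ligand charges: trimethylphosphine is neutral; triphenylphosphine is neutral. With an overall charge of +1 the iridium centre must be in the +1 oxidation state.
Group 9 minus oxidation state 1 gives a d⁸ configuration.
With 4 monodentate ligands the coordination number is 4.
A 5d d⁸ ion has a large crystal-field splitting; square planar leaves the high-energy d_{x²−y²} orbital empty and maximises CFSE.

square planar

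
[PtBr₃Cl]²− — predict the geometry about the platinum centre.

Ligand charges: each bromide is −1; each chloride is −1. With an overall charge of −2 the platinum centre must be in the +2 oxidation state.
Platinum is a group-10 element; Pt(II) is therefore d⁸.
Coordination number: 4.
A 5d d⁸ ion has a large crystal-field splitting; square planar leaves the high-energy d_{x²−y²} orbital empty and maximises CFSE.

square planar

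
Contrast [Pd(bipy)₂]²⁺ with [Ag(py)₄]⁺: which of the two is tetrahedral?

[Ag(py)₄]⁺

For [Pd(bipy)₂]²⁺: Ligand charges: 2,2′-bipyridine is neutral. With an overall charge of +2 the palladium centre must be in the +2 oxidation state. Group 10 minus oxidation state 2 gives a d⁸ configuration. A 4d d⁸ ion has a large crystal-field splitting; square planar leaves the high-energy d_{x²−y²} orbital empty and maximises CFSE. → square planar.
For [Ag(py)₄]⁺: Summing ligand charges against the +1 overall charge gives an oxidation state of +1 for silver. Ag sits in group 11, so the d-electron count is 11 − 1 = 10. A d¹⁰ ion has no crystal-field stabilisation preference between square planar and tetrahedral, so four ligands adopt the sterically favoured tetrahedral geometry. → tetrahedral.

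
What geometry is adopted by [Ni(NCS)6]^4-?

octahedral

Summing ligand charges against the −4 overall charge gives an oxidation state of +2 for nickel.
Nickel is a group-10 element; Ni(II) is therefore d⁸.
With 6 monodentate ligands the coordination number is 6.
Six donors around a single metal centre give an octahedral coordination sphere.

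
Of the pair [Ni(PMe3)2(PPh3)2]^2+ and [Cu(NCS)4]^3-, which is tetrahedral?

[Cu(NCS)4]^3-

For [Ni(PMe3)2(PPh3)2]^2+: Summing ligand charges against the +2 overall charge gives an oxidation state of +2 for nickel. Group 10 minus oxidation state 2 gives a d⁸ configuration. Trimethylphosphine and triphenylphosphine are strong-field ligands (high in the spectrochemical series). A 3d d⁸ ion with strong-field ligands gains enough CFSE to favour square planar over tetrahedral. → square planar.
For [Cu(NCS)4]^3-: Ligand charges: each isothiocyanate is −1. With an overall charge of −3 the copper centre must be in the +1 oxidation state. Cu sits in group 11, so the d-electron count is 11 − 1 = 10. A d¹⁰ ion has no crystal-field stabilisation preference between square planar and tetrahedral, so four ligands adopt the sterically favoured tetrahedral geometry. → tetrahedral.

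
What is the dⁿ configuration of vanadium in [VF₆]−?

d⁰

Summing ligand charges against the −1 overall charge gives an oxidation state of +5 for vanadium.
V sits in group 5, so the d-electron count is 5 − 5 = 0.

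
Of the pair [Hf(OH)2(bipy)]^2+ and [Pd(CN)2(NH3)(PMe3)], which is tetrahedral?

For [Hf(OH)2(bipy)]^2+: Each hydroxide is −1; 2,2′-bipyridine is neutral; balancing the +2 overall charge requires Hf(IV). Hafnium is a group-4 element; Hf(IV) is therefore d⁰. A d⁰ ion has no crystal-field stabilisation preference between square planar and tetrahedral, so four ligands adopt the sterically favoured tetrahedral geometry. → tetrahedral.
For [Pd(CN)2(NH3)(PMe3)]: Summing ligand charges against the 0 overall charge gives an oxidation state of +2 for palladium. Group 10 minus oxidation state 2 gives a d⁸ configuration. A 4d d⁸ ion has a large crystal-field splitting; square planar leaves the high-energy d_{x²−y²} orbital empty and maximises CFSE. → square planar.

[Hf(OH)2(bipy)]^2+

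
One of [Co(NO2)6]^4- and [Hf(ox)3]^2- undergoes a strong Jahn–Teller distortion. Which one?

[Co(NO2)6]^4-

[Co(NO2)6]^4-: Ligand charges: each nitro (N-bound nitrite) is −1. With an overall charge of −4 the cobalt centre must be in the +2 oxidation state. Cobalt is a group-9 element; Co(II) is therefore d⁷. Nitro (N-bound nitrite) is a strong-field ligand (high in the spectrochemical series) for a first-row metal, so the complex is low-spin. The t₂g⁶e_g¹ (low-spin) configuration has an unevenly filled e_g set; the Jahn–Teller theorem predicts a tetragonal distortion (typically axial elongation) to lift the degeneracy.
[Hf(ox)3]^2-: Summing ligand charges against the −2 overall charge gives an oxidation state of +4 for hafnium. Group 4 minus oxidation state 4 gives a d⁰ configuration. The d⁰ configuration leaves the e_g set evenly filled (or empty) — no strong Jahn–Teller driving force.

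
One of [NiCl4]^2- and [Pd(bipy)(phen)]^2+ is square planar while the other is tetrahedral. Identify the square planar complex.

[Pd(bipy)(phen)]^2+

For [NiCl4]^2-: Summing ligand charges against the −2 overall charge gives an oxidation state of +2 for nickel. Nickel is a group-10 element; Ni(II) is therefore d⁸. Chloride is a weak-field ligand. With weak-field ligands the CFSE gain from square planar is small, so a 3d d⁸ ion takes the sterically preferred tetrahedral geometry. → tetrahedral.
For [Pd(bipy)(phen)]^2+: Summing ligand charges against the +2 overall charge gives an oxidation state of +2 for palladium. Palladium is a group-10 element; Pd(II) is therefore d⁸. A 4d d⁸ ion has a large crystal-field splitting; square planar leaves the high-energy d_{x²−y²} orbital empty and maximises CFSE. → square planar.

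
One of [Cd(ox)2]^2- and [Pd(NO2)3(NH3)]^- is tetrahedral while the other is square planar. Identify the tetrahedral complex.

For [Cd(ox)2]^2-: Ligand charges: each oxalate is −2. With an overall charge of −2 the cadmium centre must be in the +2 oxidation state. Cadmium is a group-12 element; Cd(II) is therefore d¹⁰. A d¹⁰ ion has no crystal-field stabilisation preference between square planar and tetrahedral, so four ligands adopt the sterically favoured tetrahedral geometry. → tetrahedral.
For [Pd(NO2)3(NH3)]^-: Ligand charges: each nitro (N-bound nitrite) is −1; ammonia is neutral. With an overall charge of −1 the palladium centre must be in the +2 oxidation state. Group 10 minus oxidation state 2 gives a d⁸ configuration. A 4d d⁸ ion has a large crystal-field splitting; square planar leaves the high-energy d_{x²−y²} orbital empty and maximises CFSE. → square planar.

[Cd(ox)2]^2-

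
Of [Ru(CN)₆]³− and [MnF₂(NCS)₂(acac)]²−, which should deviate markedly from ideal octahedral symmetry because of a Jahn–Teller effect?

[MnF₂(NCS)₂(acac)]²−

[Ru(CN)₆]³−: Summing ligand charges against the −3 overall charge gives an oxidation state of +3 for ruthenium. Ru sits in group 8, so the d-electron count is 8 − 3 = 5. A 4d ion has a large Δₒ and is invariably low-spin. The d⁵ configuration leaves the e_g set evenly filled (or empty) — no strong Jahn–Teller driving force.
[MnF₂(NCS)₂(acac)]²−: Ligand charges: each fluoride is −1; each isothiocyanate is −1; each acetylacetonate is −1. With an overall charge of −2 the manganese centre must be in the +3 oxidation state. Mn sits in group 7, so the d-electron count is 7 − 3 = 4. Acetylacetonate, fluoride, and isothiocyanate are weak-field ligands for a first-row metal, so the complex is high-spin. The t₂g³e_g¹ (high-spin) configuration has an unevenly filled e_g set; the Jahn–Teller theorem predicts a tetragonal distortion (typically axial elongation) to lift the degeneracy.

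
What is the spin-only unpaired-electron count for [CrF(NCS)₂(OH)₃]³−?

Ligand charges: each fluoride is −1; each isothiocyanate is −1; each hydroxide is −1. With an overall charge of −3 the chromium centre must be in the +3 oxidation state.
Cr sits in group 6, so the d-electron count is 6 − 3 = 3.
In an octahedral field the d³ configuration is t₂g³e_g⁰ (only one arrangement possible), giving 3 unpaired electrons.

3 unpaired electrons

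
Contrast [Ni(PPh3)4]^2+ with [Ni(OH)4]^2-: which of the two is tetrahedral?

For [Ni(PPh3)4]^2+: Triphenylphosphine is neutral; balancing the +2 overall charge requires Ni(II). Group 10 minus oxidation state 2 gives a d⁸ configuration. Triphenylphosphine is a strong-field ligand (high in the spectrochemical series). A 3d d⁸ ion with strong-field ligands gains enough CFSE to favour square planar over tetrahedral. → square planar.
For [Ni(OH)4]^2-: Summing ligand charges against the −2 overall charge gives an oxidation state of +2 for nickel. Nickel is a group-10 element; Ni(II) is therefore d⁸. Hydroxide is a weak-field ligand. With weak-field ligands the CFSE gain from square planar is small, so a 3d d⁸ ion takes the sterically preferred tetrahedral geometry. → tetrahedral.

[Ni(OH)4]^2-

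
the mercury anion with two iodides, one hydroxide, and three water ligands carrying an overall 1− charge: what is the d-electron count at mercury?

Each iodide is −1; each hydroxide is −1; water is neutral; balancing the −1 overall charge requires Hg(II).
Hg sits in group 12, so the d-electron count is 12 − 2 = 10.

d10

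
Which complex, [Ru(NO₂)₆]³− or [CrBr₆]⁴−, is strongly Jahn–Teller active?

[CrBr₆]⁴−

[Ru(NO₂)₆]³−: Ligand charges: each nitro (N-bound nitrite) is −1. With an overall charge of −3 the ruthenium centre must be in the +3 oxidation state. Ru sits in group 8, so the d-electron count is 8 − 3 = 5. A 4d ion has a large Δₒ and is invariably low-spin. The d⁵ configuration leaves the e_g set evenly filled (or empty) — no strong Jahn–Teller driving force.
[CrBr₆]⁴−: Ligand charges: each bromide is −1. With an overall charge of −4 the chromium centre must be in the +2 oxidation state. Cr sits in group 6, so the d-electron count is 6 − 2 = 4. Bromide is a weak-field ligand for a first-row metal, so the complex is high-spin. The t₂g³e_g¹ (high-spin) configuration has an unevenly filled e_g set; the Jahn–Teller theorem predicts a tetragonal distortion (typically axial elongation) to lift the degeneracy.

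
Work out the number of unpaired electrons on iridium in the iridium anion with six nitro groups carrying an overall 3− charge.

0 unpaired electrons

Summing ligand charges against the −3 overall charge gives an oxidation state of +3 for iridium.
Group 9 minus oxidation state 3 gives a d⁶ configuration.
The spin state decides the count: a 5d ion has a large Δₒ and is invariably low-spin.
An octahedral low-spin d⁶ ion is t₂g⁶e_g⁰, giving 0 unpaired electrons.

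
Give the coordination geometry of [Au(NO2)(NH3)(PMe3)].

trigonal planar

Ligand charges: each nitro (N-bound nitrite) is −1; ammonia is neutral; trimethylphosphine is neutral. With an overall charge of 0 the gold centre must be in the +1 oxidation state.
Gold is a group-11 element; Au(I) is therefore d¹⁰.
With 3 monodentate ligands the coordination number is 3.
Three ligands around a d¹⁰ centre minimise repulsion in a trigonal-planar arrangement.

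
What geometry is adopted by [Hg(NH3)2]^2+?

linear

Ammonia is neutral; balancing the +2 overall charge requires Hg(II).
Mercury is a group-12 element; Hg(II) is therefore d¹⁰.
Coordination number: 2.
A d¹⁰ ion with only two ligands adopts a linear arrangement (sp hybridisation; no CFSE preference).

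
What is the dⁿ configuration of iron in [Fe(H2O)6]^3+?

Summing ligand charges against the +3 overall charge gives an oxidation state of +3 for iron.
Fe sits in group 8, so the d-electron count is 8 − 3 = 5.

d⁵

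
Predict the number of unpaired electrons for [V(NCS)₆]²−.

1 unpaired electron

Summing ligand charges against the −2 overall charge gives an oxidation state of +4 for vanadium.
Group 5 minus oxidation state 4 gives a d¹ configuration.
In an octahedral field the d¹ configuration is t₂g¹e_g⁰ (only one arrangement possible), giving 1 unpaired electron.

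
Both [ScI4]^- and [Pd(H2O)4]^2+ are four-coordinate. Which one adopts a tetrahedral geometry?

For [ScI4]^-: Summing ligand charges against the −1 overall charge gives an oxidation state of +3 for scandium. Sc sits in group 3, so the d-electron count is 3 − 3 = 0. A d⁰ ion has no crystal-field stabilisation preference between square planar and tetrahedral, so four ligands adopt the sterically favoured tetrahedral geometry. → tetrahedral.
For [Pd(H2O)4]^2+: Summing ligand charges against the +2 overall charge gives an oxidation state of +2 for palladium. Pd sits in group 10, so the d-electron count is 10 − 2 = 8. A 4d d⁸ ion has a large crystal-field splitting; square planar leaves the high-energy d_{x²−y²} orbital empty and maximises CFSE. → square planar.

[ScI4]^-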